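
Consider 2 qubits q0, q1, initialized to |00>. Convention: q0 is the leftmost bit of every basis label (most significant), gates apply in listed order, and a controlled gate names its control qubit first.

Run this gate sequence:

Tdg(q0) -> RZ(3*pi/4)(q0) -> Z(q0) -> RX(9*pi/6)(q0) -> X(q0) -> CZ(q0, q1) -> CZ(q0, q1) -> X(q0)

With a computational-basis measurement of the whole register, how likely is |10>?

Outcome |10> occurs with probability 1/2. Key observation: gates 5-8 undo each other exactly, leaving only the rest of the circuit to track.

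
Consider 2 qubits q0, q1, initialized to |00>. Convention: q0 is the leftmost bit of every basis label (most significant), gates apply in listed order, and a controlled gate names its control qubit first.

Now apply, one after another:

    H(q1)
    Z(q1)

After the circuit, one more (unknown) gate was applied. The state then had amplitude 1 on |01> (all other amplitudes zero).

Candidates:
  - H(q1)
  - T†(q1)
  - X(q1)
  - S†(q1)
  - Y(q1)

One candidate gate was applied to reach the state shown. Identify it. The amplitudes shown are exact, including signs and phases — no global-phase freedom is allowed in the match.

The unique candidate consistent with the amplitudes is H(q1).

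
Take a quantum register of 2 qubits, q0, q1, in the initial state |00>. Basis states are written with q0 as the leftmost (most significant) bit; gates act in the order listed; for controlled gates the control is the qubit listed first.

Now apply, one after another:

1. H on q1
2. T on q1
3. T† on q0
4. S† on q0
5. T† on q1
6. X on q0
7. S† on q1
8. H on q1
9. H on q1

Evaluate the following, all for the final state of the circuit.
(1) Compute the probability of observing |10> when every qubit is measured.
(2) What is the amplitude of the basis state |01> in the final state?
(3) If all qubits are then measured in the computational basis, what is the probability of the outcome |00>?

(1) Outcome |10> occurs with probability 1/2.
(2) |01> carries amplitude 0 in the final state.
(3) The probability of measuring |00> is 0.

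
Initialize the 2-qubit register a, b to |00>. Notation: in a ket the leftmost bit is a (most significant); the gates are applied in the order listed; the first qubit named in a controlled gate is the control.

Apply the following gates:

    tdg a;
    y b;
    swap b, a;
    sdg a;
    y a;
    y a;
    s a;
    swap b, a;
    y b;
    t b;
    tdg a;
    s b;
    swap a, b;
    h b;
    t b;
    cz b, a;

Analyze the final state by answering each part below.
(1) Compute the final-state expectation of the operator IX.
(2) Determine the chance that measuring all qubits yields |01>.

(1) In the final state, IX has expectation sqrt(2)/2. Key observation: steps 2-9 multiply out to the identity, so the circuit reduces to the remaining gates.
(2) Outcome |01> occurs with probability 1/2.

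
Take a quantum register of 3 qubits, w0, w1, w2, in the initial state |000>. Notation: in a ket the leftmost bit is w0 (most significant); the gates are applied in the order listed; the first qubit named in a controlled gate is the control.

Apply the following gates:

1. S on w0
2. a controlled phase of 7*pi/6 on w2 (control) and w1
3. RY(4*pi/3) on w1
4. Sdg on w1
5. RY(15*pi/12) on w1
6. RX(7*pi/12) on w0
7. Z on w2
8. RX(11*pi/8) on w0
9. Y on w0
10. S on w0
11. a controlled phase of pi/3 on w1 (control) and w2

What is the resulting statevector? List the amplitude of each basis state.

The final amplitudes are -sqrt(3)*sqrt(1/2 - sqrt(2)/4)*sqrt(sqrt(2)/4 + 1/2)*sin(5*pi/16)/4 - sqrt(6)*cos(5*pi/16)/16 - sqrt(2)*sin(5*pi/16)/16 + sqrt(1/2 - sqrt(2)/4)*sqrt(sqrt(2)/4 + 1/2)*cos(5*pi/16)/4 + sin(5*pi/16)/8 + sqrt(3)*cos(5*pi/16)/8 - 3*I*sin(5*pi/16)/8 - 3*sqrt(2)*I*sin(5*pi/16)/16 + sqrt(6)*I*cos(5*pi/16)/16 + sqrt(3)*I*cos(5*pi/16)/8 + sqrt(3)*I*sqrt(1/2 - sqrt(2)/4)*sqrt(sqrt(2)/4 + 1/2)*sin(5*pi/16)/4 + 3*I*sqrt(1/2 - sqrt(2)/4)*sqrt(sqrt(2)/4 + 1/2)*cos(5*pi/16)/4 on |000>, 0 on |001>, -sqrt(3)*sqrt(1/2 - sqrt(2)/4)*sqrt(sqrt(2)/4 + 1/2)*cos(5*pi/16)/4 - sqrt(1/2 - sqrt(2)/4)*sqrt(sqrt(2)/4 + 1/2)*sin(5*pi/16)/4 - cos(5*pi/16)/8 - sqrt(2)*cos(5*pi/16)/16 + sqrt(6)*sin(5*pi/16)/16 + sqrt(3)*sin(5*pi/16)/8 - 3*I*sqrt(1/2 - sqrt(2)/4)*sqrt(sqrt(2)/4 + 1/2)*sin(5*pi/16)/4 - 3*sqrt(2)*I*cos(5*pi/16)/16 - sqrt(6)*I*sin(5*pi/16)/16 + sqrt(3)*I*sqrt(1/2 - sqrt(2)/4)*sqrt(sqrt(2)/4 + 1/2)*cos(5*pi/16)/4 + sqrt(3)*I*sin(5*pi/16)/8 + 3*I*cos(5*pi/16)/8 on |010>, 0 on |011>, -sqrt(6)*sin(5*pi/16)/16 - cos(5*pi/16)/8 + sqrt(2)*cos(5*pi/16)/16 + sqrt(1/2 - sqrt(2)/4)*sqrt(sqrt(2)/4 + 1/2)*sin(5*pi/16)/4 + sqrt(3)*sqrt(1/2 - sqrt(2)/4)*sqrt(sqrt(2)/4 + 1/2)*cos(5*pi/16)/4 + sqrt(3)*sin(5*pi/16)/8 - sqrt(3)*I*sqrt(1/2 - sqrt(2)/4)*sqrt(sqrt(2)/4 + 1/2)*cos(5*pi/16)/4 + sqrt(6)*I*sin(5*pi/16)/16 + 3*sqrt(2)*I*cos(5*pi/16)/16 + sqrt(3)*I*sin(5*pi/16)/8 + 3*I*cos(5*pi/16)/8 + 3*I*sqrt(1/2 - sqrt(2)/4)*sqrt(sqrt(2)/4 + 1/2)*sin(5*pi/16)/4 on |100>, 0 on |101>, -sqrt(3)*sqrt(1/2 - sqrt(2)/4)*sqrt(sqrt(2)/4 + 1/2)*sin(5*pi/16)/4 - sqrt(3)*cos(5*pi/16)/8 - sin(5*pi/16)/8 - sqrt(6)*cos(5*pi/16)/16 - sqrt(2)*sin(5*pi/16)/16 + sqrt(1/2 - sqrt(2)/4)*sqrt(sqrt(2)/4 + 1/2)*cos(5*pi/16)/4 - 3*sqrt(2)*I*sin(5*pi/16)/16 - sqrt(3)*I*cos(5*pi/16)/8 + sqrt(6)*I*cos(5*pi/16)/16 + sqrt(3)*I*sqrt(1/2 - sqrt(2)/4)*sqrt(sqrt(2)/4 + 1/2)*sin(5*pi/16)/4 + 3*I*sqrt(1/2 - sqrt(2)/4)*sqrt(sqrt(2)/4 + 1/2)*cos(5*pi/16)/4 + 3*I*sin(5*pi/16)/8 on |110>, 0 on |111>.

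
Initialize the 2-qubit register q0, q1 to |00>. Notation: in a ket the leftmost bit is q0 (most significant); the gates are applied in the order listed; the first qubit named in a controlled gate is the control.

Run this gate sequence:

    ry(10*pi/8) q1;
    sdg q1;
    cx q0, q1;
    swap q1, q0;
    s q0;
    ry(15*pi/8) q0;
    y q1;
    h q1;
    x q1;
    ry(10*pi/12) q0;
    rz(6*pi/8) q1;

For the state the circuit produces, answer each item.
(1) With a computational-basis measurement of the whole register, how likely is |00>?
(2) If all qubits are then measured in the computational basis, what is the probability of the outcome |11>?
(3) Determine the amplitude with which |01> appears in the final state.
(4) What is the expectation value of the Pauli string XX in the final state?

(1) The probability of measuring |00> is -sqrt(2)*sin(pi/16)*cos(pi/16)/8 - sqrt(6)*sin(pi/16)**2/16 - sqrt(1/2 - sqrt(2)/4)*sqrt(sqrt(2)/4 + 1/2)*sin(pi/16)**2/4 + sin(pi/16)**2/4 + sqrt(3)*sqrt(1/2 - sqrt(2)/4)*sqrt(sqrt(2)/4 + 1/2)*sin(pi/16)*cos(pi/16)/2 + sqrt(1/2 - sqrt(2)/4)*sqrt(sqrt(2)/4 + 1/2)*cos(pi/16)**2/4 + sqrt(6)*cos(pi/16)**2/16 + cos(pi/16)**2/4.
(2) Outcome |11> occurs with probability -sqrt(6)*cos(pi/16)**2/16 - sqrt(1/2 - sqrt(2)/4)*sqrt(sqrt(2)/4 + 1/2)*cos(pi/16)**2/4 - sqrt(3)*sqrt(1/2 - sqrt(2)/4)*sqrt(sqrt(2)/4 + 1/2)*sin(pi/16)*cos(pi/16)/2 + sqrt(1/2 - sqrt(2)/4)*sqrt(sqrt(2)/4 + 1/2)*sin(pi/16)**2/4 + sqrt(6)*sin(pi/16)**2/16 + sin(pi/16)**2/4 + sqrt(2)*sin(pi/16)*cos(pi/16)/8 + cos(pi/16)**2/4.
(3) |01> carries amplitude -I*sqrt(1/2 - sqrt(2)/4)*exp(3*I*pi/8)*cos(pi/16)/4 - sqrt(3)*I*sqrt(sqrt(2)/4 + 1/2)*exp(3*I*pi/8)*sin(pi/16)/4 + I*sqrt(1/2 - sqrt(2)/4)*exp(3*I*pi/8)*sin(pi/16)/4 + sqrt(3)*I*sqrt(1/2 - sqrt(2)/4)*exp(3*I*pi/8)*sin(pi/16)/4 + I*sqrt(sqrt(2)/4 + 1/2)*exp(3*I*pi/8)*sin(pi/16)/4 + sqrt(3)*I*sqrt(1/2 - sqrt(2)/4)*exp(3*I*pi/8)*cos(pi/16)/4 + I*sqrt(sqrt(2)/4 + 1/2)*exp(3*I*pi/8)*cos(pi/16)/4 + sqrt(3)*I*sqrt(sqrt(2)/4 + 1/2)*exp(3*I*pi/8)*cos(pi/16)/4 in the final state.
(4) The expectation value of XX is -sqrt(3)*sqrt(1/2 - sqrt(2)/4)*sqrt(sqrt(2)/4 + 1/2)*exp(3*I*pi/4)*cos(pi/16)**2/2 + sqrt(2)*exp(-3*I*pi/4)*cos(pi/16)**2/8 + sqrt(6)*exp(-3*I*pi/4)*sin(pi/16)*cos(pi/16)/4 + sqrt(1/2 - sqrt(2)/4)*sqrt(sqrt(2)/4 + 1/2)*exp(-3*I*pi/4)*sin(pi/16)*cos(pi/16) + sqrt(3)*sqrt(1/2 - sqrt(2)/4)*sqrt(sqrt(2)/4 + 1/2)*exp(-3*I*pi/4)*sin(pi/16)**2/2 - sqrt(2)*exp(3*I*pi/4)*sin(pi/16)**2/8 - sqrt(2)*exp(-3*I*pi/4)*sin(pi/16)**2/8 + sqrt(3)*sqrt(1/2 - sqrt(2)/4)*sqrt(sqrt(2)/4 + 1/2)*exp(3*I*pi/4)*sin(pi/16)**2/2 + sqrt(1/2 - sqrt(2)/4)*sqrt(sqrt(2)/4 + 1/2)*exp(3*I*pi/4)*sin(pi/16)*cos(pi/16) + sqrt(6)*exp(3*I*pi/4)*sin(pi/16)*cos(pi/16)/4 + sqrt(2)*exp(3*I*pi/4)*cos(pi/16)**2/8 - sqrt(3)*sqrt(1/2 - sqrt(2)/4)*sqrt(sqrt(2)/4 + 1/2)*exp(-3*I*pi/4)*cos(pi/16)**2/2.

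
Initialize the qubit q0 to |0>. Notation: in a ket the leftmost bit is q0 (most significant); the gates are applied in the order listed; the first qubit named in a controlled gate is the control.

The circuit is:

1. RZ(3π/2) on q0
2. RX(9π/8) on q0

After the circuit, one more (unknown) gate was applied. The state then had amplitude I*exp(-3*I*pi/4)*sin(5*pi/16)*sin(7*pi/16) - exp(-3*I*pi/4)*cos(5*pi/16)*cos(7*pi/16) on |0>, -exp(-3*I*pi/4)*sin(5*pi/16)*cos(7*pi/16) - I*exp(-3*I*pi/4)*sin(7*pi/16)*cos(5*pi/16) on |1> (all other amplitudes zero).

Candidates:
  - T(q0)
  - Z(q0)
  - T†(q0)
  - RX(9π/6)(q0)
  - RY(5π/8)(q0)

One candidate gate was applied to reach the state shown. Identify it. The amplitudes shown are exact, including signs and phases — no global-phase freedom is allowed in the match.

The unique candidate consistent with the amplitudes is RY(5π/8)(q0).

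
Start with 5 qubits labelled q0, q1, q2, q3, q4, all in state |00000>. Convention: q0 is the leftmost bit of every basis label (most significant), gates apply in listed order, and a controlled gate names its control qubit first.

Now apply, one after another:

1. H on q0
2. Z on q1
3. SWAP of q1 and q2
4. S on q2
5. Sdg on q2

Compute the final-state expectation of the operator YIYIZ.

The expectation value of YIYIZ is 0. Key observation: the block from step 4 through step 5 cancels to the identity and can be dropped.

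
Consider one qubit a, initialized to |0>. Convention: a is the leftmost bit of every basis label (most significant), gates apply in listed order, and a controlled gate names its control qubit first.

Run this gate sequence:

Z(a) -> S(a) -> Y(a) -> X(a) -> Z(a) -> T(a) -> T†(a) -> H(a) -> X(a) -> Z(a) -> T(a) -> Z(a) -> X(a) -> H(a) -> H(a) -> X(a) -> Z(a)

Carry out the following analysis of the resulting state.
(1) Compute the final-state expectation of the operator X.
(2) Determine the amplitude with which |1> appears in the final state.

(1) The observable X averages to -sqrt(2)/2.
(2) The amplitude on |1> is -sqrt(2)*exp(3*I*pi/4)/2.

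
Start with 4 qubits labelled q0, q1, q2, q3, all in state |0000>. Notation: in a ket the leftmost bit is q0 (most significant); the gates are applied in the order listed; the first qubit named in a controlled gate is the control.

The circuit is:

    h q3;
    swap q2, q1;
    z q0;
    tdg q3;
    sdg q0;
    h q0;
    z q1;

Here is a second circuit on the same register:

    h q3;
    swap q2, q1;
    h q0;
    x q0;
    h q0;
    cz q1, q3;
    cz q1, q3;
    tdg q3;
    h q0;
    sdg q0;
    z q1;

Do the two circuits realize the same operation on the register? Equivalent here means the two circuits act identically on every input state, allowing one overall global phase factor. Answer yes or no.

No: there is an input state on which the two circuits produce genuinely different outputs (not merely differing by a phase).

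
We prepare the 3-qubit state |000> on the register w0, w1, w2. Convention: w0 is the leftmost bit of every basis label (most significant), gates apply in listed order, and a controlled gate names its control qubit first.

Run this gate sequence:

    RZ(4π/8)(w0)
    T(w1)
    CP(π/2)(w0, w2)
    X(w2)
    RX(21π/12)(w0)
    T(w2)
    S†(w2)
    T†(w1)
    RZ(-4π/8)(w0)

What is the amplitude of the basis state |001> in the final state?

The final state's coefficient on |001> equals sqrt(sqrt(2) + 2)*exp(3*I*pi/4)/2.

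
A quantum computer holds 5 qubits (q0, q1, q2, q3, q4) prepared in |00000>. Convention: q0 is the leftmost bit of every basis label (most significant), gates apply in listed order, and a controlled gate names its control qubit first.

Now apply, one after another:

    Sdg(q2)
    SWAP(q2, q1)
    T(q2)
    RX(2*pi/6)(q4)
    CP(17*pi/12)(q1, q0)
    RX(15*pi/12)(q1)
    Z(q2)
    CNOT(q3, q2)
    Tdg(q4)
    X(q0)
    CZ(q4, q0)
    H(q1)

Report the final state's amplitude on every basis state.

After the circuit, the state carries amplitude -sqrt(6)*sqrt(2 - sqrt(2))/8 - sqrt(6)*I*sqrt(sqrt(2) + 2)/8 on |10000>, sqrt(2)*(-sqrt(2 - sqrt(2)) - I*sqrt(sqrt(2) + 2))*exp(I*pi/4)/8 on |10001>, -sqrt(6)*sqrt(2 - sqrt(2))/8 + sqrt(6)*I*sqrt(sqrt(2) + 2)/8 on |11000>, sqrt(2)*(-sqrt(2 - sqrt(2)) + I*sqrt(sqrt(2) + 2))*exp(I*pi/4)/8 on |11001>, and 0 on every other basis state.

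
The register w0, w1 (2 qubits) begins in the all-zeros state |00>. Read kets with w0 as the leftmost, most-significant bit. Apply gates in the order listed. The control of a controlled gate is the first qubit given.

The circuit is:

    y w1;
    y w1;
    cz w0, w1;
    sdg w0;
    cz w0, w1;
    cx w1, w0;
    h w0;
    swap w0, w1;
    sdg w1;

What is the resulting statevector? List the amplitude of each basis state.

After the circuit, the state carries amplitude sqrt(2)/2 on |00>, -sqrt(2)*I/2 on |01>, 0 on |10>, 0 on |11>.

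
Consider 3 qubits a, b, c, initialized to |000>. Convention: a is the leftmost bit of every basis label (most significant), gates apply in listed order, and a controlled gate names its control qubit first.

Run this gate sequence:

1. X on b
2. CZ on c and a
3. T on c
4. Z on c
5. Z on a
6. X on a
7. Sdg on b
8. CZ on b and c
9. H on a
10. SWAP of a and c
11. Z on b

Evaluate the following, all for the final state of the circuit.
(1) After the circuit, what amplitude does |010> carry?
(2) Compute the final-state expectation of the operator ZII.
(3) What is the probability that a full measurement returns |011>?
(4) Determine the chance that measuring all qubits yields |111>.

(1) The amplitude on |010> is sqrt(2)*I/2.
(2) The expectation value of ZII is 1.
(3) A full measurement returns |011> with probability 1/2.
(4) The probability of measuring |111> is 0.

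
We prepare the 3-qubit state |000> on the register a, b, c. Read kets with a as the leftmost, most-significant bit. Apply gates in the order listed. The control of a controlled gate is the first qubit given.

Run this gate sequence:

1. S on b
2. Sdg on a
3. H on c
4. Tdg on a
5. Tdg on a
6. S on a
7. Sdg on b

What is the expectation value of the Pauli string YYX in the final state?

In the final state, YYX has expectation 0.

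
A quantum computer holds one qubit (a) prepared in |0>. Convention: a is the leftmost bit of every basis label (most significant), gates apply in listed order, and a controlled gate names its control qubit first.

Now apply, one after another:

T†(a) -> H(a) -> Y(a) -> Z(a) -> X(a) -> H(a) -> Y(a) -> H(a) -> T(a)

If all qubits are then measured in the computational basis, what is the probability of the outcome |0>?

Outcome |0> occurs with probability 1/2.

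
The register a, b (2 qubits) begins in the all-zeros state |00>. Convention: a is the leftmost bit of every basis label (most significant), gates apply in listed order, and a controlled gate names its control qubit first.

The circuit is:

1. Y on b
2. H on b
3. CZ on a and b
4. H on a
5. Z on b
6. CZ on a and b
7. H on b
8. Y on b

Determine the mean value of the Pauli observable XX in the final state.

The expectation value of XX is -1.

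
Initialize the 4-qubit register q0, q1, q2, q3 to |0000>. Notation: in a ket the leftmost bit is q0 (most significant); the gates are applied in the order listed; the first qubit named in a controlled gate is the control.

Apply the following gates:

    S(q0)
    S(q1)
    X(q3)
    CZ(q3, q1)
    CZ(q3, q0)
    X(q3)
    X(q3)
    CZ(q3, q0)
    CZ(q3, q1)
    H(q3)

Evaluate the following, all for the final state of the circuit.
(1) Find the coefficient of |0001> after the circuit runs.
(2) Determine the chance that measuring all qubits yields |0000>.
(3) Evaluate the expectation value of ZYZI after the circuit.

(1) The final state's coefficient on |0001> equals -sqrt(2)/2. Key observation: gates 4-9 undo each other exactly, leaving only the rest of the circuit to track.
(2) A full measurement returns |0000> with probability 1/2.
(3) The expectation value of ZYZI is 0.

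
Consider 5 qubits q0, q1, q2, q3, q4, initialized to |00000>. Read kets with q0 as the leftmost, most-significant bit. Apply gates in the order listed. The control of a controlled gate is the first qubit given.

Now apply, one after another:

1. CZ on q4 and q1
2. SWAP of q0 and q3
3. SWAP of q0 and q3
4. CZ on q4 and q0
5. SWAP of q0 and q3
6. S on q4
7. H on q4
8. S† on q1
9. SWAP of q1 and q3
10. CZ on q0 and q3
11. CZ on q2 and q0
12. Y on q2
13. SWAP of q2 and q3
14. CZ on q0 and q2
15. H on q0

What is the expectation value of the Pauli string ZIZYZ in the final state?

The expectation value of ZIZYZ is 0. Key observation: the block from step 2 through step 3 cancels to the identity and can be dropped.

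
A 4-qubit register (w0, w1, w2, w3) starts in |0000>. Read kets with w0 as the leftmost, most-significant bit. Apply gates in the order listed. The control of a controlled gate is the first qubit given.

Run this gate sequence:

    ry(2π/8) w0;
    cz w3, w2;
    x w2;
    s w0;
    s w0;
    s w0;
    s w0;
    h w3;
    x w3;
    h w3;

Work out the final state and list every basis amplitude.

The final amplitudes are sqrt(sqrt(2) + 2)/2 on |0010>, sqrt(2 - sqrt(2))/2 on |1010>, and 0 on every other basis state. Key observation: gates 4-7 undo each other exactly, leaving only the rest of the circuit to track.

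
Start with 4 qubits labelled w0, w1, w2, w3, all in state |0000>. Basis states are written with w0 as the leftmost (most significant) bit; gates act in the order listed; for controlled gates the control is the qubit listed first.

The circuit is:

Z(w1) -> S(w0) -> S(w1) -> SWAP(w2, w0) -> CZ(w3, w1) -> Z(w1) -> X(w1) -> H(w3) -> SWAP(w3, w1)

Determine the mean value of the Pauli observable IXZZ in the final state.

The expectation value of IXZZ is -1.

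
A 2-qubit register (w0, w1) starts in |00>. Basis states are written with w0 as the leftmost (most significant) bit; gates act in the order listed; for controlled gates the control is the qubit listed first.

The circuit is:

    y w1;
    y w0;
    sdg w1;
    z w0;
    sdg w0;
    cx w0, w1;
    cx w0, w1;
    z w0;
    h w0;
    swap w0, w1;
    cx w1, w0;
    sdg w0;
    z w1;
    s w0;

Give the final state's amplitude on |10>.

|10> carries amplitude sqrt(2)/2 in the final state.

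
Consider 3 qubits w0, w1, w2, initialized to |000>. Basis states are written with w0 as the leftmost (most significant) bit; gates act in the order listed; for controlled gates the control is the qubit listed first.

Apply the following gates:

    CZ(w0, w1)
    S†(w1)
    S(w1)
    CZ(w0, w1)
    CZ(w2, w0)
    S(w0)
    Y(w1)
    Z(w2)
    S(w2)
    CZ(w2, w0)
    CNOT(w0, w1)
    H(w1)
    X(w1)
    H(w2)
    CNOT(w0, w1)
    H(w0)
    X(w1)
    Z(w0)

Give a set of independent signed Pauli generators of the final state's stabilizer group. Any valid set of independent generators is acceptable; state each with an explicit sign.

One valid set of independent stabilizer generators is -XII, -IXI, +IIX (any independent generating set of the same group is equally correct). Key observation: the block from step 1 through step 4 cancels to the identity and can be dropped.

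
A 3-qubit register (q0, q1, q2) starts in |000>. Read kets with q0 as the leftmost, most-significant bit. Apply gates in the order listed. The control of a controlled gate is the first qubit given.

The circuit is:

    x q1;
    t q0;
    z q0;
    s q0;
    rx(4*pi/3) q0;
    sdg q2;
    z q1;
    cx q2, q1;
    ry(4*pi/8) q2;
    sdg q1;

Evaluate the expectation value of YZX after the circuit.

The expectation value of YZX is -sqrt(3)/2.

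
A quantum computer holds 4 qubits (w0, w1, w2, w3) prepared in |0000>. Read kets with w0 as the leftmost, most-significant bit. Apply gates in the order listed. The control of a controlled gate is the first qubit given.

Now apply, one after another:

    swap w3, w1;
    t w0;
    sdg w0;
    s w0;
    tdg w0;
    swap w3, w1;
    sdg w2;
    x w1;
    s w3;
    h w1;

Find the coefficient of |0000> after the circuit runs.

The final state's coefficient on |0000> equals sqrt(2)/2.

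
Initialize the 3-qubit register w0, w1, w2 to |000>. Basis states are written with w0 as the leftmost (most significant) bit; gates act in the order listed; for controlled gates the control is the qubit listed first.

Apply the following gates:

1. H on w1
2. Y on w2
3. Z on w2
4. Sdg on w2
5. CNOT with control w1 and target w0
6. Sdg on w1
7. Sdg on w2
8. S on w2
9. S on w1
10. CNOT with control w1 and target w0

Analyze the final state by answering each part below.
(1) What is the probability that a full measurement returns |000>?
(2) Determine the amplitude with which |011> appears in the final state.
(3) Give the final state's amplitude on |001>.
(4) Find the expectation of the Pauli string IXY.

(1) A full measurement returns |000> with probability 0. Key observation: steps 5-10 multiply out to the identity, so the circuit reduces to the remaining gates.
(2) The final state's coefficient on |011> equals -sqrt(2)/2.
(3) |001> carries amplitude -sqrt(2)/2 in the final state.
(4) The expectation value of IXY is 0.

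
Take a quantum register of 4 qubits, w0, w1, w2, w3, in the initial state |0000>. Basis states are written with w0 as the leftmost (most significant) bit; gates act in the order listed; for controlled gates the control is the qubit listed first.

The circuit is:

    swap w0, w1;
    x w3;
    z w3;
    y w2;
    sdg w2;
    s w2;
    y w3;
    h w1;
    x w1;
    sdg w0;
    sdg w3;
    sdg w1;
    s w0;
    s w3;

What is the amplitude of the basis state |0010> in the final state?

The final state's coefficient on |0010> equals -sqrt(2)/2.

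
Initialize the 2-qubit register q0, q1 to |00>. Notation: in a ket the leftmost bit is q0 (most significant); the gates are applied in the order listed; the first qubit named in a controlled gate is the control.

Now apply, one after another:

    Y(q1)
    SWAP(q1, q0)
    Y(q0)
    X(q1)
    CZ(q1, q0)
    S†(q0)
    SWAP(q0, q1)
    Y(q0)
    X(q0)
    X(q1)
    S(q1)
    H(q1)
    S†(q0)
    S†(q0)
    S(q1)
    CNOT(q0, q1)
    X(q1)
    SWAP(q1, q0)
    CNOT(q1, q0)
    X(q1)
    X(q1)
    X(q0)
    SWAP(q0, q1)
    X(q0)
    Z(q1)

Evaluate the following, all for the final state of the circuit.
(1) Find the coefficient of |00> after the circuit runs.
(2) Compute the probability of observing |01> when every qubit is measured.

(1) The final state's coefficient on |00> equals -sqrt(2)/2.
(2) The probability of measuring |01> is 1/2.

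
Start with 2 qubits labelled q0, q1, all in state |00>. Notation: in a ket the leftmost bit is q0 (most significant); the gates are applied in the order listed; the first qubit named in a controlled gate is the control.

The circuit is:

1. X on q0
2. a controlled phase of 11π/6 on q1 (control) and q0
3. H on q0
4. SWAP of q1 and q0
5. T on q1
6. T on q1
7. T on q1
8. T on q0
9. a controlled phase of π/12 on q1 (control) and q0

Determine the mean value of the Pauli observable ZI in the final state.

The observable ZI averages to 1.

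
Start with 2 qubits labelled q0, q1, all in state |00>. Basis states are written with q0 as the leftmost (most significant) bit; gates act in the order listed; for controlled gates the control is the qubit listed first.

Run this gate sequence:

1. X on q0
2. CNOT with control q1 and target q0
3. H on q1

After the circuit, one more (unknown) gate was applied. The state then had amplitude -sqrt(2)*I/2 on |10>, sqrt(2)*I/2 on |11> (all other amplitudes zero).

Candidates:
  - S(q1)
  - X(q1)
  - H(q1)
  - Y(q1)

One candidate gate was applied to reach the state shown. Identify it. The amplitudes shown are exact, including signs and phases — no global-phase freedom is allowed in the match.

It was Y(q1) that produced the state shown.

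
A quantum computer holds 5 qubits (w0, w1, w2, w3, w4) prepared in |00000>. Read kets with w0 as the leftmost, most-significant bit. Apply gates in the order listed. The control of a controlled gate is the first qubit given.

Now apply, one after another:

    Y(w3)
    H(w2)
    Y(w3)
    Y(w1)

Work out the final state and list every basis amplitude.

The final amplitudes are sqrt(2)*I/2 on |01000>, sqrt(2)*I/2 on |01100>, and 0 on every other basis state.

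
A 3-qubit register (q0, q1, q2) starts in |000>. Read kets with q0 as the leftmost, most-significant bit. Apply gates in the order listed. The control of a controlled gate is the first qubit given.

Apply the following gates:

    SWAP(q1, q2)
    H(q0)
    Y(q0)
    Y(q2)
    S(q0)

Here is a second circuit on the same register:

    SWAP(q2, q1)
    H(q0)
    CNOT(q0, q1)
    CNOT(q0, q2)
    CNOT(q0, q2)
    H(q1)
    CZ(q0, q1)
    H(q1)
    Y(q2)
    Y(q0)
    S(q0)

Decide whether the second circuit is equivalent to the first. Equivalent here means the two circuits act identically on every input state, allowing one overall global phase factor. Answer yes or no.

Yes: on every input state the two circuits agree up to one overall phase factor.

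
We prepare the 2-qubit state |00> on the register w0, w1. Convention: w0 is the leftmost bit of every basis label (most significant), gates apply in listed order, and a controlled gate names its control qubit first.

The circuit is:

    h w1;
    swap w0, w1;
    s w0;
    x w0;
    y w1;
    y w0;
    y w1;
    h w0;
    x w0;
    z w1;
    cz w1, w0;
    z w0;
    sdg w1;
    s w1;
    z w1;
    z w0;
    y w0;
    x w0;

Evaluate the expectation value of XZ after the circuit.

The expectation value of XZ is 0.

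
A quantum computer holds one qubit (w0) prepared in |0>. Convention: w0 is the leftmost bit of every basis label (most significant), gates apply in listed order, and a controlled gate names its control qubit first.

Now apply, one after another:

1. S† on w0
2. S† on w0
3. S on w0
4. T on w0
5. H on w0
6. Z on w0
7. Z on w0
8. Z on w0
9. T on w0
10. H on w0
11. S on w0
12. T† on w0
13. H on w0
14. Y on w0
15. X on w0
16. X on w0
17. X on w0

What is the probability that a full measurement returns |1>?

Outcome |1> occurs with probability 3/4.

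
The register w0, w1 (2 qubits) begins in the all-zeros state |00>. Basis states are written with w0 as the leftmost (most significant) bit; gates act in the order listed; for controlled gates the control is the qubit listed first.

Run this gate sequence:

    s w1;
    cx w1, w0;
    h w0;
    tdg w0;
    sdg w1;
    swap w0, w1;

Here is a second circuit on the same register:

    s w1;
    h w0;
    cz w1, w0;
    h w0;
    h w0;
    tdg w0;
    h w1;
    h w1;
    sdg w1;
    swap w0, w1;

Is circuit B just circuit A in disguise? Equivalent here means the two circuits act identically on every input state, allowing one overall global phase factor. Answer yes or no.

Yes — the two circuits implement the same unitary up to a global phase.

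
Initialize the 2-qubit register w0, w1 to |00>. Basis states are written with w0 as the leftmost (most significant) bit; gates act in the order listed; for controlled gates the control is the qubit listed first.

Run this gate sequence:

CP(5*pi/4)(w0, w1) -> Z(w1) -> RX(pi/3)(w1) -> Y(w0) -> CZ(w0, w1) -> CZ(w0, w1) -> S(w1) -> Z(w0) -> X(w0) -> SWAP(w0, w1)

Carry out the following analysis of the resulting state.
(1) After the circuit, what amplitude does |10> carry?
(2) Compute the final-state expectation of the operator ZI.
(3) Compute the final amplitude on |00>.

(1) The amplitude on |10> is -I/2.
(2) In the final state, ZI has expectation 1/2.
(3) The final state's coefficient on |00> equals -sqrt(3)*I/2.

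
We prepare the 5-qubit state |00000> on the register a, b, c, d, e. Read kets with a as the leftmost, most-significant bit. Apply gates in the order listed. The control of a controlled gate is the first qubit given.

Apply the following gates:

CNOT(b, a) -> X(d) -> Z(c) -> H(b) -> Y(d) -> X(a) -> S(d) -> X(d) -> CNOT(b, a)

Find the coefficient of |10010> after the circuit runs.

The final state's coefficient on |10010> equals -sqrt(2)*I/2.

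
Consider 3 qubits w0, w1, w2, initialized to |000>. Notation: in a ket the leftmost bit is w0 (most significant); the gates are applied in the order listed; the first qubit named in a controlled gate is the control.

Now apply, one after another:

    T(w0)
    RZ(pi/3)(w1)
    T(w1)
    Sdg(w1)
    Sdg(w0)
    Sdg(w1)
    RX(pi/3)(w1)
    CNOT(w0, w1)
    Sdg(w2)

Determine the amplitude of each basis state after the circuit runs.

The resulting statevector has amplitude -sqrt(3)*exp(5*I*pi/6)/2 on |000>, -exp(I*pi/3)/2 on |010>, and 0 on every other basis state.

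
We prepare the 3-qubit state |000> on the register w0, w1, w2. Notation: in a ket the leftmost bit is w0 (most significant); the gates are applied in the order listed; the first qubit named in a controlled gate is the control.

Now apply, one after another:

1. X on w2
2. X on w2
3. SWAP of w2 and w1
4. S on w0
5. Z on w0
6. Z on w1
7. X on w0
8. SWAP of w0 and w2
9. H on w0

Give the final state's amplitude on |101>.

|101> carries amplitude sqrt(2)/2 in the final state.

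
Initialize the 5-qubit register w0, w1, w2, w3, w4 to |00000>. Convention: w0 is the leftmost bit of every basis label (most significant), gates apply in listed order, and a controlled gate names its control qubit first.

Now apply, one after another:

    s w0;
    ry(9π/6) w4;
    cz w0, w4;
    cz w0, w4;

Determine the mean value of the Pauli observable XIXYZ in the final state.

The expectation value of XIXYZ is 0.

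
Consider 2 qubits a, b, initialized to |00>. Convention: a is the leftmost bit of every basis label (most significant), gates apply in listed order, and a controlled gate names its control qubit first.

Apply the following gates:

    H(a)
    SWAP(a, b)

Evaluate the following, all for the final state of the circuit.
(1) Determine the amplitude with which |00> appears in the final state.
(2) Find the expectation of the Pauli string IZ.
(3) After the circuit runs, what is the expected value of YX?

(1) |00> carries amplitude sqrt(2)/2 in the final state.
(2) The expectation value of IZ is 0.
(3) The expectation value of YX is 0.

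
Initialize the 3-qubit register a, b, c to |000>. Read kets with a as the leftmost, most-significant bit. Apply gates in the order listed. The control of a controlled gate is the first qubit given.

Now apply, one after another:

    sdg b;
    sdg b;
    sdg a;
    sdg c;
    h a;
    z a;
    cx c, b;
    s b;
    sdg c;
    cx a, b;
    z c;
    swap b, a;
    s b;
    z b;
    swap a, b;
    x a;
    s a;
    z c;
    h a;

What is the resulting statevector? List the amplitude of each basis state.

The final amplitudes are I/2 on |000>, 0 on |001>, I/2 on |010>, 0 on |011>, -I/2 on |100>, 0 on |101>, I/2 on |110>, 0 on |111>.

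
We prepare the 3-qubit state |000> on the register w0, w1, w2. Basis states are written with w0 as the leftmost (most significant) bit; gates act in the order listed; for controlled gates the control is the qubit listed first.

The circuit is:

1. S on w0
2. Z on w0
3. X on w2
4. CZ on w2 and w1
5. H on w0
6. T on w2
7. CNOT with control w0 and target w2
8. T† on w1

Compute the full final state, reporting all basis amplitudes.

The resulting statevector has amplitude sqrt(2)*exp(I*pi/4)/2 on |001>, sqrt(2)*exp(I*pi/4)/2 on |100>, and 0 on every other basis state.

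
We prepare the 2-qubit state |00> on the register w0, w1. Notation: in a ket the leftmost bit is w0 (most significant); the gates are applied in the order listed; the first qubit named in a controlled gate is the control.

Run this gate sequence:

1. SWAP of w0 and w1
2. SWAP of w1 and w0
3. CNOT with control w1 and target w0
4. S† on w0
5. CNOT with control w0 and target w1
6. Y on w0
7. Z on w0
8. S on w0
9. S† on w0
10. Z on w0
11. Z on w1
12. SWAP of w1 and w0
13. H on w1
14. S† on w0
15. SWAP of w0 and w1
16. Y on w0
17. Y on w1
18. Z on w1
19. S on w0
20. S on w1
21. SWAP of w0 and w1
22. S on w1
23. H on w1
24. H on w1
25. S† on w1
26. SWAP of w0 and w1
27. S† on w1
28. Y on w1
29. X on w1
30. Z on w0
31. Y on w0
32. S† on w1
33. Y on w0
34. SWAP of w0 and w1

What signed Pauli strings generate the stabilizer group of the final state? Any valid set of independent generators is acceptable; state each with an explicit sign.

The stabilizer group can be generated by -IY, -ZI, among other valid generating sets. Key observation: the block from step 20 through step 27 cancels to the identity and can be dropped.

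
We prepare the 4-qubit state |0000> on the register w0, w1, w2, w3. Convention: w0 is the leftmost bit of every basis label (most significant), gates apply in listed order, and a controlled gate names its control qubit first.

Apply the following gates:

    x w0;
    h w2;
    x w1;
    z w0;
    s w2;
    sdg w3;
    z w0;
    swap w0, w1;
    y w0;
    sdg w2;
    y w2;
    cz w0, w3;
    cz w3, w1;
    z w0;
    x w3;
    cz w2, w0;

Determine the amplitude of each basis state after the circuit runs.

The resulting statevector has amplitude -sqrt(2)/2 on |0101>, sqrt(2)/2 on |0111>, and 0 on every other basis state.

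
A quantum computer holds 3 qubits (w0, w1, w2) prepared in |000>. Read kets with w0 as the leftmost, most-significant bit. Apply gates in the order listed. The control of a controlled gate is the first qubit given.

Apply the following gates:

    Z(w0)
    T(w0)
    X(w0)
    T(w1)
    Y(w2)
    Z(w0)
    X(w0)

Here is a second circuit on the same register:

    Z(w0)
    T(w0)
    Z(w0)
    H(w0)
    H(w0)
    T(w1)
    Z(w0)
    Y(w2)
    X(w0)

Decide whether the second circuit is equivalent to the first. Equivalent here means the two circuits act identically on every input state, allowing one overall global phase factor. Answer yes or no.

No: there is an input state on which the two circuits produce genuinely different outputs (not merely differing by a phase).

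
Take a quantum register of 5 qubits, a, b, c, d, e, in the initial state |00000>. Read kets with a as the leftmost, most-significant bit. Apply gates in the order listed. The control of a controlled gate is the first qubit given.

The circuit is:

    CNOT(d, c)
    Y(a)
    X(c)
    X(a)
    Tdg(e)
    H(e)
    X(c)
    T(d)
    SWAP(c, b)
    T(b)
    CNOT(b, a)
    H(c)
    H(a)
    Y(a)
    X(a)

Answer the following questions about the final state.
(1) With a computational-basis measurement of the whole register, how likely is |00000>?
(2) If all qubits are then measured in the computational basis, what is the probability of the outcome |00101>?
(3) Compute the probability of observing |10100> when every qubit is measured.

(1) The probability of measuring |00000> is 1/8.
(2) A full measurement returns |00101> with probability 1/8.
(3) Outcome |10100> occurs with probability 1/8.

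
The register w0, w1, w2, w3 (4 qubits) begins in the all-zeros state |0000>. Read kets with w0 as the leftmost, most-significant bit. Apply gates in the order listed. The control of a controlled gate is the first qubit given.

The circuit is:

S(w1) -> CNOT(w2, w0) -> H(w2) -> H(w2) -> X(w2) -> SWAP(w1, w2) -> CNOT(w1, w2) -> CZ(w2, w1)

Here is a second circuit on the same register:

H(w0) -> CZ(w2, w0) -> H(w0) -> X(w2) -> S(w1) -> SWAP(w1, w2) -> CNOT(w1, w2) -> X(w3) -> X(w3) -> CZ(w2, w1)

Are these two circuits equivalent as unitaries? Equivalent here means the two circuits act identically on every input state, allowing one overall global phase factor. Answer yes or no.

Yes — the two circuits implement the same unitary up to a global phase.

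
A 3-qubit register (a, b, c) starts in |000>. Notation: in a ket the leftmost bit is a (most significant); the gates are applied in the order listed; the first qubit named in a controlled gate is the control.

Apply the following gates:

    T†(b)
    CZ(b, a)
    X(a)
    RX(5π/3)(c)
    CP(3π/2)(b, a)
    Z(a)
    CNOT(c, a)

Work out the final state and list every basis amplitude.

The resulting statevector has amplitude I/2 on |001>, sqrt(3)/2 on |100>, and 0 on every other basis state.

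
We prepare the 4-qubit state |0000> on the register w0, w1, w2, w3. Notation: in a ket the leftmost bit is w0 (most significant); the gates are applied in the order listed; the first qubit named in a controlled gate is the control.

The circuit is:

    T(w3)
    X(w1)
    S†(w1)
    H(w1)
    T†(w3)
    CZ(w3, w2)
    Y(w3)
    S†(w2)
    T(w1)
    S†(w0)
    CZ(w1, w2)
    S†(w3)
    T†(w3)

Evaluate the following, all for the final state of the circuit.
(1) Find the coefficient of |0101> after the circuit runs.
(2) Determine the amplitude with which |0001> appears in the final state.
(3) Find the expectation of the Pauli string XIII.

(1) The final state's coefficient on |0101> equals sqrt(2)*I/2.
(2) |0001> carries amplitude -sqrt(2)*exp(I*pi/4)/2 in the final state.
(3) The expectation value of XIII is 0.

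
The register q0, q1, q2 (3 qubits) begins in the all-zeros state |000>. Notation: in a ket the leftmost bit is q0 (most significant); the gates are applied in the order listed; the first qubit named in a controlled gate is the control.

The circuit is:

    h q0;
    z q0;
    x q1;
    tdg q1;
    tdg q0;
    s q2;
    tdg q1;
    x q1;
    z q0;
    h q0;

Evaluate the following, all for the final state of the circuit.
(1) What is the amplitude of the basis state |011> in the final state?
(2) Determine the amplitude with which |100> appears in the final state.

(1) The amplitude on |011> is 0.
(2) The final state's coefficient on |100> equals -I/2 + exp(I*pi/4)/2.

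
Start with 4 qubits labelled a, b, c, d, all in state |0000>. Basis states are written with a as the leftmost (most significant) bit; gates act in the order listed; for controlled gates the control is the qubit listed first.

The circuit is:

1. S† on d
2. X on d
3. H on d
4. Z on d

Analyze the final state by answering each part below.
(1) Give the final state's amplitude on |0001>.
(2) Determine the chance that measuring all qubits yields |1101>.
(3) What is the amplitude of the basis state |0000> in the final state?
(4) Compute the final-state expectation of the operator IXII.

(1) The final state's coefficient on |0001> equals sqrt(2)/2.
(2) Outcome |1101> occurs with probability 0.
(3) The amplitude on |0000> is sqrt(2)/2.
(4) The observable IXII averages to 0.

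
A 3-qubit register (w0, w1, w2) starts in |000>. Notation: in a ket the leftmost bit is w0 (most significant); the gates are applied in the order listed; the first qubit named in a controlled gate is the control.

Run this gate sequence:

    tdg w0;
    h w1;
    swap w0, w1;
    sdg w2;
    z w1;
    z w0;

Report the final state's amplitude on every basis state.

The final amplitudes are sqrt(2)/2 on |000>, -sqrt(2)/2 on |100>, and 0 on every other basis state.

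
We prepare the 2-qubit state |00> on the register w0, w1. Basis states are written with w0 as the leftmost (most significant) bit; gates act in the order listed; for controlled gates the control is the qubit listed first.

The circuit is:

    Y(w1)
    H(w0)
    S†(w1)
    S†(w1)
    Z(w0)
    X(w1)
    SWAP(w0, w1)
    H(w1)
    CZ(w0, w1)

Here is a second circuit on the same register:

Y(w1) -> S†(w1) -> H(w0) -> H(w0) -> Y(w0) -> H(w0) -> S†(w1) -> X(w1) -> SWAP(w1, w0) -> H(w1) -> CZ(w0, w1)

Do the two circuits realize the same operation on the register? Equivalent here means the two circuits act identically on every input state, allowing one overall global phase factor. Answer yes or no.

No, they are not equivalent — no single phase factor reconciles the two unitaries.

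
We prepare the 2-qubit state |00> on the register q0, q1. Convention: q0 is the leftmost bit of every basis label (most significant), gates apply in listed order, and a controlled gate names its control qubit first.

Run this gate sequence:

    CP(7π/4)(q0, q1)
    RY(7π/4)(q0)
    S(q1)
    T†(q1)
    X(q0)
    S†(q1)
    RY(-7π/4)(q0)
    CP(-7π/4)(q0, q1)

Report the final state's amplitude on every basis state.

The final amplitudes are -sqrt(2)/2 on |00>, 0 on |01>, sqrt(2)/2 on |10>, 0 on |11>.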